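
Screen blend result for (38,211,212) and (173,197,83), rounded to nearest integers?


Screen: C = 255 - (255-A)×(255-B)/255, rounded to nearest integer
R: 255 - (255-38)×(255-173)/255 = 255 - 17794/255 ≈ 255 - 69.780 = 185.220 → 185
G: 255 - (255-211)×(255-197)/255 = 255 - 2552/255 ≈ 255 - 10.008 = 244.992 → 245
B: 255 - (255-212)×(255-83)/255 = 255 - 7396/255 ≈ 255 - 29.004 = 225.996 → 226
= RGB(185, 245, 226)


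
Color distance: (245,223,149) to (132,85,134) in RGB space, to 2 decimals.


d = √[(R₁-R₂)² + (G₁-G₂)² + (B₁-B₂)²]
d = √[(245-132)² + (223-85)² + (149-134)²]
d = √[12769 + 19044 + 225]
d = √32038
d ≈ 178.99


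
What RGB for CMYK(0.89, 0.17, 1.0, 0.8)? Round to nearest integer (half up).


R = 255 × (1-C) × (1-K) = 255 × 0.11 × 0.20 = 5.61 → 6
G = 255 × (1-M) × (1-K) = 255 × 0.83 × 0.20 = 42.33 → 42
B = 255 × (1-Y) × (1-K) = 255 × 0.00 × 0.20 = 0
= RGB(6, 42, 0)


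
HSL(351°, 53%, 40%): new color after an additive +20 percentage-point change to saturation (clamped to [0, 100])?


Original S = 53%
Adjustment = +20 percentage points
New S = 53 + (20) = 73
Clamp to [0, 100] → 73
= HSL(351°, 73%, 40%)


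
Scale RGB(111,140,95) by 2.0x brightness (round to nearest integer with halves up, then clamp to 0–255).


Multiply each channel by 2.0, round half up, clamp to [0, 255]
R: 111×2.0 = 222
G: 140×2.0 = 280 → clamp → 255
B: 95×2.0 = 190
= RGB(222, 255, 190)


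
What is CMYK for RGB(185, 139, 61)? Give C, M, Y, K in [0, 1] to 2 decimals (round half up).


R'=185/255≈0.7255, G'=139/255≈0.5451, B'=61/255≈0.2392
K = 1 - max(R',G',B') = 1 - 185/255 = 70/255 = 0.27450… → 0.27
(1-R'-K)/(1-K) simplifies to (max-R)/max with max = 185:
C = (185-185)/185 = 0/185 = 0 → 0.00
M = (185-139)/185 = 46/185 = 0.24864… → 0.25
Y = (185-61)/185 = 124/185 = 0.67027… → 0.67
= CMYK(0.00, 0.25, 0.67, 0.27)


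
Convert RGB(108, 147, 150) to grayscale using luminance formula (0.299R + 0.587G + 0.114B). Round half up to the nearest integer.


Gray = 0.299×R + 0.587×G + 0.114×B
Gray = 0.299×108 + 0.587×147 + 0.114×150
Gray = 32.292 + 86.289 + 17.100
Gray = 135.681 → round half up → 136
Gray = 136


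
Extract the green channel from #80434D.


Color: #80434D
R = 80 = 128
G = 43 = 67
B = 4D = 77
Green = 67


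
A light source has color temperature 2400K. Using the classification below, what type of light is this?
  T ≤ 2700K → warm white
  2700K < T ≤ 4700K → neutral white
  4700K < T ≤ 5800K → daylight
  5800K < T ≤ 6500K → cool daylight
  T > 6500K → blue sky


Temperature: 2400K
2400K ≤ 2700K → warm white
Classification: warm white


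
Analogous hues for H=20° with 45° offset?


Base hue: 20°
Left analog: (20 - 45) mod 360 = 335°
Right analog: (20 + 45) mod 360 = 65°
Analogous hues = 335° and 65°


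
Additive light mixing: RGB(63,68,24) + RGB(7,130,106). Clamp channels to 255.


Additive: each channel = min(255, C₁+C₂)
R: 63+7 = 70 → 70
G: 68+130 = 198 → 198
B: 24+106 = 130 → 130
= RGB(70, 198, 130)


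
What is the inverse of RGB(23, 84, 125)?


Invert: (255-R, 255-G, 255-B)
R: 255-23 = 232
G: 255-84 = 171
B: 255-125 = 130
= RGB(232, 171, 130)


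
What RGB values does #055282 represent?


05 → 5 (R)
52 → 82 (G)
82 → 130 (B)
= RGB(5, 82, 130)


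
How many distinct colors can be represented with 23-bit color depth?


Colors = 2^bits = 2^23
= 8,388,608 colors


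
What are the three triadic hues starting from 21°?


Triadic: equally spaced at 120° intervals
H1 = 21°
H2 = (21 + 120) mod 360 = 141°
H3 = (21 + 240) mod 360 = 261°
Triadic = 21°, 141°, 261°


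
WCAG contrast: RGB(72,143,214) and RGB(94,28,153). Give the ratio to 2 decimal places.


Linearize each sRGB channel c=v/255: c/12.92 if c ≤ 0.04045 else ((c+0.055)/1.055)^2.4
L = 0.2126×R_lin + 0.7152×G_lin + 0.0722×B_lin
Color 1 (72,143,214):
  R=72: 72/255≈0.2824 > 0.04045 → ((0.2824+0.055)/1.055)^2.4 ≈ 0.06480
  G=143: 143/255≈0.5608 > 0.04045 → ((0.5608+0.055)/1.055)^2.4 ≈ 0.27468
  B=214: 214/255≈0.8392 > 0.04045 → ((0.8392+0.055)/1.055)^2.4 ≈ 0.67244
  L1 = 0.2126×0.06480 + 0.7152×0.27468 + 0.0722×0.67244 ≈ 0.25878
Color 2 (94,28,153):
  R=94: 94/255≈0.3686 > 0.04045 → ((0.3686+0.055)/1.055)^2.4 ≈ 0.11193
  G=28: 28/255≈0.1098 > 0.04045 → ((0.1098+0.055)/1.055)^2.4 ≈ 0.01161
  B=153: 153/255≈0.6000 > 0.04045 → ((0.6000+0.055)/1.055)^2.4 ≈ 0.31855
  L2 = 0.2126×0.11193 + 0.7152×0.01161 + 0.0722×0.31855 ≈ 0.05510
Lighter = 0.25878, Darker = 0.05510
Ratio = (L_lighter + 0.05) / (L_darker + 0.05)
Ratio = (0.25878 + 0.05) / (0.05510 + 0.05) = 0.30878 / 0.10510 ≈ 2.9379
Ratio ≈ 2.94:1


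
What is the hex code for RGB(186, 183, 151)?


R = 186 → BA (hex)
G = 183 → B7 (hex)
B = 151 → 97 (hex)
Hex = #BAB797


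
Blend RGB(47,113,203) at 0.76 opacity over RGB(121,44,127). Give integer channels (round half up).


C = α×F + (1-α)×B, with 1-α = 0.24
R: 0.76×47 + 0.24×121 = 35.72 + 29.04 = 64.76 → 65
G: 0.76×113 + 0.24×44 = 85.88 + 10.56 = 96.44 → 96
B: 0.76×203 + 0.24×127 = 154.28 + 30.48 = 184.76 → 185
= RGB(65, 96, 185)


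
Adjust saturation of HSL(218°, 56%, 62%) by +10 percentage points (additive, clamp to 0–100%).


Original S = 56%
Adjustment = +10 percentage points
New S = 56 + (10) = 66
Clamp to [0, 100] → 66
= HSL(218°, 66%, 62%)


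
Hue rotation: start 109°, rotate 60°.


New hue = (H + rotation) mod 360
New hue = (109 + 60) mod 360
= 169 mod 360
= 169°


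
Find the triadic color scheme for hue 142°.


Triadic: equally spaced at 120° intervals
H1 = 142°
H2 = (142 + 120) mod 360 = 262°
H3 = (142 + 240) mod 360 = 22°
Triadic = 142°, 262°, 22°


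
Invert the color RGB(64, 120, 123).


Invert: (255-R, 255-G, 255-B)
R: 255-64 = 191
G: 255-120 = 135
B: 255-123 = 132
= RGB(191, 135, 132)


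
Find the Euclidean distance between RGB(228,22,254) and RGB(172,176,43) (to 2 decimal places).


d = √[(R₁-R₂)² + (G₁-G₂)² + (B₁-B₂)²]
d = √[(228-172)² + (22-176)² + (254-43)²]
d = √[3136 + 23716 + 44521]
d = √71373
d ≈ 267.16


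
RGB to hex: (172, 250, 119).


R = 172 → AC (hex)
G = 250 → FA (hex)
B = 119 → 77 (hex)
Hex = #ACFA77


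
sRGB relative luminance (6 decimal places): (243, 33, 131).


Linearize each channel (sRGB transfer function): c = v/255; c_lin = c/12.92 if c ≤ 0.04045, else ((c+0.055)/1.055)^2.4
  R: 243/255 ≈ 0.952941 > 0.04045 → ((0.952941+0.055)/1.055)^2.4 ≈ 0.896269
  G: 33/255 ≈ 0.129412 > 0.04045 → ((0.129412+0.055)/1.055)^2.4 ≈ 0.015209
  B: 131/255 ≈ 0.513725 > 0.04045 → ((0.513725+0.055)/1.055)^2.4 ≈ 0.226966
R_lin = 0.896269, G_lin = 0.015209, B_lin = 0.226966
L = 0.2126×R + 0.7152×G + 0.0722×B
L = 0.2126×0.896269 + 0.7152×0.015209 + 0.0722×0.226966
L ≈ 0.217811


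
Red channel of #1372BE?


Color: #1372BE
R = 13 = 19
G = 72 = 114
B = BE = 190
Red = 19


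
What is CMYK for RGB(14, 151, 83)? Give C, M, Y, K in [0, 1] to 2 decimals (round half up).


R'=14/255≈0.0549, G'=151/255≈0.5922, B'=83/255≈0.3255
K = 1 - max(R',G',B') = 1 - 151/255 = 104/255 = 0.40784… → 0.41
(1-R'-K)/(1-K) simplifies to (max-R)/max with max = 151:
C = (151-14)/151 = 137/151 = 0.90728… → 0.91
M = (151-151)/151 = 0/151 = 0 → 0.00
Y = (151-83)/151 = 68/151 = 0.45033… → 0.45
= CMYK(0.91, 0.00, 0.45, 0.41)


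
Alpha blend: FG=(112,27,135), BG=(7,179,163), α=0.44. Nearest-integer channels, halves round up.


C = α×F + (1-α)×B, with 1-α = 0.56
R: 0.44×112 + 0.56×7 = 49.28 + 3.92 = 53.20 → 53
G: 0.44×27 + 0.56×179 = 11.88 + 100.24 = 112.12 → 112
B: 0.44×135 + 0.56×163 = 59.40 + 91.28 = 150.68 → 151
= RGB(53, 112, 151)


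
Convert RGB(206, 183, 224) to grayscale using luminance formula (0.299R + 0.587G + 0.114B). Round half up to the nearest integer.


Gray = 0.299×R + 0.587×G + 0.114×B
Gray = 0.299×206 + 0.587×183 + 0.114×224
Gray = 61.594 + 107.421 + 25.536
Gray = 194.551 → round half up → 195
Gray = 195


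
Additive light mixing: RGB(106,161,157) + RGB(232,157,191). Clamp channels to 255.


Additive: each channel = min(255, C₁+C₂)
R: 106+232 = 338 → 255
G: 161+157 = 318 → 255
B: 157+191 = 348 → 255
= RGB(255, 255, 255)


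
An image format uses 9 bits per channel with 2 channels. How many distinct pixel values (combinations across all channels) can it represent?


Total bits = 9 bits/channel × 2 channels = 18 bits
Distinct pixel values = 2^18
= 262,144 pixel values


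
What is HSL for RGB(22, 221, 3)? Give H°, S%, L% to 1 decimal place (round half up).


Normalize: R'=22/255≈0.0863, G'=221/255≈0.8667, B'=3/255≈0.0118
Max=221/255, Min=3/255, Δ=Max-Min=218/255
L = (Max+Min)/2 = (221+3)/510 = 224/510 = 0.43921… → L = 43.9%
L ≤ 0.5 → S = Δ/(Max+Min) = 218/(221+3) = 218/224 = 0.97321… → S = 97.3%
(the 1/255 factors cancel in S and H, so raw channel differences can be used)
Max is G' → H = 60 × ((B-R)/Δ + 2) = 60 × ((3-22)/218 + 2)
  -19/218 + 2 = -0.0871… + 2 = 1.9128…
  H = 60 × 1.9128… = 114.770…° → H = 114.8°
= HSL(114.8°, 97.3%, 43.9%)


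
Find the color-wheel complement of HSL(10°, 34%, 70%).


Complement = opposite side of color wheel = hue + 180°
H' = (10 + 180) mod 360 = 190°
S and L unchanged.
= HSL(190°, 34%, 70%)


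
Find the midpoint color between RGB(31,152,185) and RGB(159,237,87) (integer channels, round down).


Midpoint: each channel = ⌊(C₁+C₂)/2⌋
R: ⌊(31+159)/2⌋ = 95
G: ⌊(152+237)/2⌋ = 194
B: ⌊(185+87)/2⌋ = 136
= RGB(95, 194, 136)


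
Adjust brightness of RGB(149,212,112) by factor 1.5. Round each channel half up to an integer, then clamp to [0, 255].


Multiply each channel by 1.5, round half up, clamp to [0, 255]
R: 149×1.5 = 223.5 → round → 224
G: 212×1.5 = 318 → clamp → 255
B: 112×1.5 = 168
= RGB(224, 255, 168)


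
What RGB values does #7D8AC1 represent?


7D → 125 (R)
8A → 138 (G)
C1 → 193 (B)
= RGB(125, 138, 193)


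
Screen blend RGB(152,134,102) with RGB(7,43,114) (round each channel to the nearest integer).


Screen: C = 255 - (255-A)×(255-B)/255, rounded to nearest integer
R: 255 - (255-152)×(255-7)/255 = 255 - 25544/255 ≈ 255 - 100.173 = 154.827 → 155
G: 255 - (255-134)×(255-43)/255 = 255 - 25652/255 ≈ 255 - 100.596 = 154.404 → 154
B: 255 - (255-102)×(255-114)/255 = 255 - 21573/255 ≈ 255 - 84.600 = 170.400 → 170
= RGB(155, 154, 170)


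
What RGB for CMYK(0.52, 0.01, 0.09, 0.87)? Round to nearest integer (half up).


R = 255 × (1-C) × (1-K) = 255 × 0.48 × 0.13 = 15.912 → 16
G = 255 × (1-M) × (1-K) = 255 × 0.99 × 0.13 = 32.8185 → 33
B = 255 × (1-Y) × (1-K) = 255 × 0.91 × 0.13 = 30.1665 → 30
= RGB(16, 33, 30)


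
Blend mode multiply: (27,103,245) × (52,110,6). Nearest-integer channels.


Multiply: C = A×B/255, rounded to nearest integer
R: 27×52/255 = 1404/255 ≈ 5.506 → 6
G: 103×110/255 = 11330/255 ≈ 44.431 → 44
B: 245×6/255 = 1470/255 ≈ 5.765 → 6
= RGB(6, 44, 6)


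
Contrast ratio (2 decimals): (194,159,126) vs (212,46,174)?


Linearize each sRGB channel c=v/255: c/12.92 if c ≤ 0.04045 else ((c+0.055)/1.055)^2.4
L = 0.2126×R_lin + 0.7152×G_lin + 0.0722×B_lin
Color 1 (194,159,126):
  R=194: 194/255≈0.7608 > 0.04045 → ((0.7608+0.055)/1.055)^2.4 ≈ 0.53948
  G=159: 159/255≈0.6235 > 0.04045 → ((0.6235+0.055)/1.055)^2.4 ≈ 0.34670
  B=126: 126/255≈0.4941 > 0.04045 → ((0.4941+0.055)/1.055)^2.4 ≈ 0.20864
  L1 = 0.2126×0.53948 + 0.7152×0.34670 + 0.0722×0.20864 ≈ 0.37772
Color 2 (212,46,174):
  R=212: 212/255≈0.8314 > 0.04045 → ((0.8314+0.055)/1.055)^2.4 ≈ 0.65837
  G=46: 46/255≈0.1804 > 0.04045 → ((0.1804+0.055)/1.055)^2.4 ≈ 0.02732
  B=174: 174/255≈0.6824 > 0.04045 → ((0.6824+0.055)/1.055)^2.4 ≈ 0.42327
  L2 = 0.2126×0.65837 + 0.7152×0.02732 + 0.0722×0.42327 ≈ 0.19007
Lighter = 0.37772, Darker = 0.19007
Ratio = (L_lighter + 0.05) / (L_darker + 0.05)
Ratio = (0.37772 + 0.05) / (0.19007 + 0.05) = 0.42772 / 0.24007 ≈ 1.7816
Ratio ≈ 1.78:1


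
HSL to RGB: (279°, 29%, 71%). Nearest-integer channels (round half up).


H=279°, S=0.29, L=0.71
C = (1-|2L-1|)×S = (1-|0.42|)×0.29 = 0.1682
H' = H/60 = 279/60 ≈ 4.6500; X = C×(1-|H' mod 2 - 1|) = 0.10933
m = L - C/2 = 0.71 - 0.0841 = 0.6259
Sector ⌊H'⌋ = 4 → (R',G',B') = (0.10933, 0.0, 0.1682)
RGB = ((R'+m)×255, (G'+m)×255, (B'+m)×255) = (187.48365, 159.6045, 202.4955)
Round half up → RGB(187, 160, 202)


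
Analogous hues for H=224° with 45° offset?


Base hue: 224°
Left analog: (224 - 45) mod 360 = 179°
Right analog: (224 + 45) mod 360 = 269°
Analogous hues = 179° and 269°


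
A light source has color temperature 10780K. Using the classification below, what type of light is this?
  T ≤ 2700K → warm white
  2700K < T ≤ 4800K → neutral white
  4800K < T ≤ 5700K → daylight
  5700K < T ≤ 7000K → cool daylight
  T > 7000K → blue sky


Temperature: 10780K
10780K > 7000K → blue sky
Classification: blue sky


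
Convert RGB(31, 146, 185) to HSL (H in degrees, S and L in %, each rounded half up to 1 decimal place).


Normalize: R'=31/255≈0.1216, G'=146/255≈0.5725, B'=185/255≈0.7255
Max=185/255, Min=31/255, Δ=Max-Min=154/255
L = (Max+Min)/2 = (185+31)/510 = 216/510 = 0.42352… → L = 42.4%
L ≤ 0.5 → S = Δ/(Max+Min) = 154/(185+31) = 154/216 = 0.71296… → S = 71.3%
(the 1/255 factors cancel in S and H, so raw channel differences can be used)
Max is B' → H = 60 × ((R-G)/Δ + 4) = 60 × ((31-146)/154 + 4)
  -115/154 + 4 = -0.7467… + 4 = 3.2532…
  H = 60 × 3.2532… = 195.194…° → H = 195.2°
= HSL(195.2°, 71.3%, 42.4%)


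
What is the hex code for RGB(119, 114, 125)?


R = 119 → 77 (hex)
G = 114 → 72 (hex)
B = 125 → 7D (hex)
Hex = #77727D


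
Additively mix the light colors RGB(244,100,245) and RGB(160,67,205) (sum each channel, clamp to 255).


Additive: each channel = min(255, C₁+C₂)
R: 244+160 = 404 → 255
G: 100+67 = 167 → 167
B: 245+205 = 450 → 255
= RGB(255, 167, 255)


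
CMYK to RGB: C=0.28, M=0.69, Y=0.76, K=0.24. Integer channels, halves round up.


R = 255 × (1-C) × (1-K) = 255 × 0.72 × 0.76 = 139.536 → 140
G = 255 × (1-M) × (1-K) = 255 × 0.31 × 0.76 = 60.078 → 60
B = 255 × (1-Y) × (1-K) = 255 × 0.24 × 0.76 = 46.512 → 47
= RGB(140, 60, 47)


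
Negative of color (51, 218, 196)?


Invert: (255-R, 255-G, 255-B)
R: 255-51 = 204
G: 255-218 = 37
B: 255-196 = 59
= RGB(204, 37, 59)


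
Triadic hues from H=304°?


Triadic: equally spaced at 120° intervals
H1 = 304°
H2 = (304 + 120) mod 360 = 64°
H3 = (304 + 240) mod 360 = 184°
Triadic = 304°, 64°, 184°


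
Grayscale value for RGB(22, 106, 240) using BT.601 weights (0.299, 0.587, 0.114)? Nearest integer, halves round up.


Gray = 0.299×R + 0.587×G + 0.114×B
Gray = 0.299×22 + 0.587×106 + 0.114×240
Gray = 6.578 + 62.222 + 27.360
Gray = 96.160 → round half up → 96
Gray = 96


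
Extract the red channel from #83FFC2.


Color: #83FFC2
R = 83 = 131
G = FF = 255
B = C2 = 194
Red = 131


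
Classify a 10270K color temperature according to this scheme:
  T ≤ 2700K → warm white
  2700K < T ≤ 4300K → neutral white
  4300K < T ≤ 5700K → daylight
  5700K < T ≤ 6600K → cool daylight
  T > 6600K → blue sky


Temperature: 10270K
10270K > 6600K → blue sky
Classification: blue sky


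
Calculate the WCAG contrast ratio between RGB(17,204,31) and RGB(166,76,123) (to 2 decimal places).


Linearize each sRGB channel c=v/255: c/12.92 if c ≤ 0.04045 else ((c+0.055)/1.055)^2.4
L = 0.2126×R_lin + 0.7152×G_lin + 0.0722×B_lin
Color 1 (17,204,31):
  R=17: 17/255≈0.0667 > 0.04045 → ((0.0667+0.055)/1.055)^2.4 ≈ 0.00561
  G=204: 204/255≈0.8000 > 0.04045 → ((0.8000+0.055)/1.055)^2.4 ≈ 0.60383
  B=31: 31/255≈0.1216 > 0.04045 → ((0.1216+0.055)/1.055)^2.4 ≈ 0.01370
  L1 = 0.2126×0.00561 + 0.7152×0.60383 + 0.0722×0.01370 ≈ 0.43404
Color 2 (166,76,123):
  R=166: 166/255≈0.6510 > 0.04045 → ((0.6510+0.055)/1.055)^2.4 ≈ 0.38133
  G=76: 76/255≈0.2980 > 0.04045 → ((0.2980+0.055)/1.055)^2.4 ≈ 0.07227
  B=123: 123/255≈0.4824 > 0.04045 → ((0.4824+0.055)/1.055)^2.4 ≈ 0.19807
  L2 = 0.2126×0.38133 + 0.7152×0.07227 + 0.0722×0.19807 ≈ 0.14706
Lighter = 0.43404, Darker = 0.14706
Ratio = (L_lighter + 0.05) / (L_darker + 0.05)
Ratio = (0.43404 + 0.05) / (0.14706 + 0.05) = 0.48404 / 0.19706 ≈ 2.4563
Ratio ≈ 2.46:1


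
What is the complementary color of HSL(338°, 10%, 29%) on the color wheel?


Complement = opposite side of color wheel = hue + 180°
H' = (338 + 180) mod 360 = 158°
S and L unchanged.
= HSL(158°, 10%, 29%)


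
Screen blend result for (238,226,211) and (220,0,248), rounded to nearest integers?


Screen: C = 255 - (255-A)×(255-B)/255, rounded to nearest integer
R: 255 - (255-238)×(255-220)/255 = 255 - 595/255 ≈ 255 - 2.333 = 252.667 → 253
G: 255 - (255-226)×(255-0)/255 = 255 - 7395/255 ≈ 255 - 29.000 = 226.000 → 226
B: 255 - (255-211)×(255-248)/255 = 255 - 308/255 ≈ 255 - 1.208 = 253.792 → 254
= RGB(253, 226, 254)


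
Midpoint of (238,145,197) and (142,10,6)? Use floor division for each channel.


Midpoint: each channel = ⌊(C₁+C₂)/2⌋
R: ⌊(238+142)/2⌋ = 190
G: ⌊(145+10)/2⌋ = 77
B: ⌊(197+6)/2⌋ = 101
= RGB(190, 77, 101)


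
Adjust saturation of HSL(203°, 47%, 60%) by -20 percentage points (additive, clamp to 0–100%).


Original S = 47%
Adjustment = -20 percentage points
New S = 47 + (-20) = 27
Clamp to [0, 100] → 27
= HSL(203°, 27%, 60%)


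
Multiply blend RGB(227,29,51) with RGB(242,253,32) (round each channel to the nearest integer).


Multiply: C = A×B/255, rounded to nearest integer
R: 227×242/255 = 54934/255 ≈ 215.427 → 215
G: 29×253/255 = 7337/255 ≈ 28.773 → 29
B: 51×32/255 = 1632/255 ≈ 6.400 → 6
= RGB(215, 29, 6)


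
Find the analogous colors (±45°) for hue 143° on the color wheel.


Base hue: 143°
Left analog: (143 - 45) mod 360 = 98°
Right analog: (143 + 45) mod 360 = 188°
Analogous hues = 98° and 188°


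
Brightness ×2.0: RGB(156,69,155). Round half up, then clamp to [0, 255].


Multiply each channel by 2.0, round half up, clamp to [0, 255]
R: 156×2.0 = 312 → clamp → 255
G: 69×2.0 = 138
B: 155×2.0 = 310 → clamp → 255
= RGB(255, 138, 255)


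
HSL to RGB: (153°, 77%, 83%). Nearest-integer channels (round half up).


H=153°, S=0.77, L=0.83
C = (1-|2L-1|)×S = (1-|0.66|)×0.77 = 0.2618
H' = H/60 = 153/60 ≈ 2.5500; X = C×(1-|H' mod 2 - 1|) = 0.14399
m = L - C/2 = 0.83 - 0.1309 = 0.6991
Sector ⌊H'⌋ = 2 → (R',G',B') = (0.0, 0.2618, 0.14399)
RGB = ((R'+m)×255, (G'+m)×255, (B'+m)×255) = (178.2705, 245.0295, 214.98795)
Round half up → RGB(178, 245, 215)


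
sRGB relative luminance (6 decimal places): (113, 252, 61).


Linearize each channel (sRGB transfer function): c = v/255; c_lin = c/12.92 if c ≤ 0.04045, else ((c+0.055)/1.055)^2.4
  R: 113/255 ≈ 0.443137 > 0.04045 → ((0.443137+0.055)/1.055)^2.4 ≈ 0.165132
  G: 252/255 ≈ 0.988235 > 0.04045 → ((0.988235+0.055)/1.055)^2.4 ≈ 0.973445
  B: 61/255 ≈ 0.239216 > 0.04045 → ((0.239216+0.055)/1.055)^2.4 ≈ 0.046665
R_lin = 0.165132, G_lin = 0.973445, B_lin = 0.046665
L = 0.2126×R + 0.7152×G + 0.0722×B
L = 0.2126×0.165132 + 0.7152×0.973445 + 0.0722×0.046665
L ≈ 0.734684


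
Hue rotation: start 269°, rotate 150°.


New hue = (H + rotation) mod 360
New hue = (269 + 150) mod 360
= 419 mod 360
= 59°


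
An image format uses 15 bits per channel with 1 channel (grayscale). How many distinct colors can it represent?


Total bits = 15 bits/channel × 1 channels = 15 bits
Distinct colors = 2^15
= 32,768 colors


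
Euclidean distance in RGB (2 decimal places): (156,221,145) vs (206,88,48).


d = √[(R₁-R₂)² + (G₁-G₂)² + (B₁-B₂)²]
d = √[(156-206)² + (221-88)² + (145-48)²]
d = √[2500 + 17689 + 9409]
d = √29598
d ≈ 172.04


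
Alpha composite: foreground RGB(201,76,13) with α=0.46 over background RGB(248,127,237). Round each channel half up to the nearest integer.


C = α×F + (1-α)×B, with 1-α = 0.54
R: 0.46×201 + 0.54×248 = 92.46 + 133.92 = 226.38 → 226
G: 0.46×76 + 0.54×127 = 34.96 + 68.58 = 103.54 → 104
B: 0.46×13 + 0.54×237 = 5.98 + 127.98 = 133.96 → 134
= RGB(226, 104, 134)


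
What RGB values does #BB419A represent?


BB → 187 (R)
41 → 65 (G)
9A → 154 (B)
= RGB(187, 65, 154)


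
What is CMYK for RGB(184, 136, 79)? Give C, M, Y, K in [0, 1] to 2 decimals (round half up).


R'=184/255≈0.7216, G'=136/255≈0.5333, B'=79/255≈0.3098
K = 1 - max(R',G',B') = 1 - 184/255 = 71/255 = 0.27843… → 0.28
(1-R'-K)/(1-K) simplifies to (max-R)/max with max = 184:
C = (184-184)/184 = 0/184 = 0 → 0.00
M = (184-136)/184 = 48/184 = 0.26086… → 0.26
Y = (184-79)/184 = 105/184 = 0.57065… → 0.57
= CMYK(0.00, 0.26, 0.57, 0.28)


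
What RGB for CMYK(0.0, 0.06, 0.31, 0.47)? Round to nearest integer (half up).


R = 255 × (1-C) × (1-K) = 255 × 1.00 × 0.53 = 135.15 → 135
G = 255 × (1-M) × (1-K) = 255 × 0.94 × 0.53 = 127.041 → 127
B = 255 × (1-Y) × (1-K) = 255 × 0.69 × 0.53 = 93.2535 → 93
= RGB(135, 127, 93)


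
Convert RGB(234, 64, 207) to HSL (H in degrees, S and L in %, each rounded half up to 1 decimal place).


Normalize: R'=234/255≈0.9176, G'=64/255≈0.2510, B'=207/255≈0.8118
Max=234/255, Min=64/255, Δ=Max-Min=170/255
L = (Max+Min)/2 = (234+64)/510 = 298/510 = 0.58431… → L = 58.4%
L > 0.5 → S = Δ/(2-Max-Min) = 170/(510-234-64) = 170/212 = 0.80188… → S = 80.2%
(the 1/255 factors cancel in S and H, so raw channel differences can be used)
Max is R' → H = 60 × (((G-B)/Δ) mod 6) = 60 × (((64-207)/170) mod 6)
  (-143)/170 = -0.8411…; negative, so add 6 → 5.1588…
  H = 60 × 5.1588… = 309.529…° → H = 309.5°
= HSL(309.5°, 80.2%, 58.4%)


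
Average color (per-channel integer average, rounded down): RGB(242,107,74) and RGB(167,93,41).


Midpoint: each channel = ⌊(C₁+C₂)/2⌋
R: ⌊(242+167)/2⌋ = 204
G: ⌊(107+93)/2⌋ = 100
B: ⌊(74+41)/2⌋ = 57
= RGB(204, 100, 57)


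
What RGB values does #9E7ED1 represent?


9E → 158 (R)
7E → 126 (G)
D1 → 209 (B)
= RGB(158, 126, 209)


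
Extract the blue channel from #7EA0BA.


Color: #7EA0BA
R = 7E = 126
G = A0 = 160
B = BA = 186
Blue = 186


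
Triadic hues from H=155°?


Triadic: equally spaced at 120° intervals
H1 = 155°
H2 = (155 + 120) mod 360 = 275°
H3 = (155 + 240) mod 360 = 35°
Triadic = 155°, 275°, 35°


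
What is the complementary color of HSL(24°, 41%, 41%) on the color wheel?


Complement = opposite side of color wheel = hue + 180°
H' = (24 + 180) mod 360 = 204°
S and L unchanged.
= HSL(204°, 41%, 41%)


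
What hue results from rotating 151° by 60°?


New hue = (H + rotation) mod 360
New hue = (151 + 60) mod 360
= 211 mod 360
= 211°


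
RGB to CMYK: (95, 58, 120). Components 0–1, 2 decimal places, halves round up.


R'=95/255≈0.3725, G'=58/255≈0.2275, B'=120/255≈0.4706
K = 1 - max(R',G',B') = 1 - 120/255 = 135/255 = 0.52941… → 0.53
(1-R'-K)/(1-K) simplifies to (max-R)/max with max = 120:
C = (120-95)/120 = 25/120 = 0.20833… → 0.21
M = (120-58)/120 = 62/120 = 0.51666… → 0.52
Y = (120-120)/120 = 0/120 = 0 → 0.00
= CMYK(0.21, 0.52, 0.00, 0.53)


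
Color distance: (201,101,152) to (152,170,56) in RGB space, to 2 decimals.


d = √[(R₁-R₂)² + (G₁-G₂)² + (B₁-B₂)²]
d = √[(201-152)² + (101-170)² + (152-56)²]
d = √[2401 + 4761 + 9216]
d = √16378
d ≈ 127.98


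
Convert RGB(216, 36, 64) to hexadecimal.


R = 216 → D8 (hex)
G = 36 → 24 (hex)
B = 64 → 40 (hex)
Hex = #D82440


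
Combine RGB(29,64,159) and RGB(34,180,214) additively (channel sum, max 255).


Additive: each channel = min(255, C₁+C₂)
R: 29+34 = 63 → 63
G: 64+180 = 244 → 244
B: 159+214 = 373 → 255
= RGB(63, 244, 255)


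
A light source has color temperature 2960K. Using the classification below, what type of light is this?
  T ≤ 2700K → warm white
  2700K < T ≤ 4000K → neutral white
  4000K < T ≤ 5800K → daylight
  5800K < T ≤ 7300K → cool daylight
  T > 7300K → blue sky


Temperature: 2960K
2700K < 2960K ≤ 4000K → neutral white
Classification: neutral white


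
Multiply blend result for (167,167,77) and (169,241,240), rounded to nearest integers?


Multiply: C = A×B/255, rounded to nearest integer
R: 167×169/255 = 28223/255 ≈ 110.678 → 111
G: 167×241/255 = 40247/255 ≈ 157.831 → 158
B: 77×240/255 = 18480/255 ≈ 72.471 → 72
= RGB(111, 158, 72)


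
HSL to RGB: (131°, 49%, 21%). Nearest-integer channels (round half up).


H=131°, S=0.49, L=0.21
C = (1-|2L-1|)×S = (1-|-0.58|)×0.49 = 0.2058
H' = H/60 = 131/60 ≈ 2.1833; X = C×(1-|H' mod 2 - 1|) = 0.03773
m = L - C/2 = 0.21 - 0.1029 = 0.1071
Sector ⌊H'⌋ = 2 → (R',G',B') = (0.0, 0.2058, 0.03773)
RGB = ((R'+m)×255, (G'+m)×255, (B'+m)×255) = (27.3105, 79.7895, 36.93165)
Round half up → RGB(27, 80, 37)


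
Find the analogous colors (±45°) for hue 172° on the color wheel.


Base hue: 172°
Left analog: (172 - 45) mod 360 = 127°
Right analog: (172 + 45) mod 360 = 217°
Analogous hues = 127° and 217°


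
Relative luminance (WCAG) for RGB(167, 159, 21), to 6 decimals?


Linearize each channel (sRGB transfer function): c = v/255; c_lin = c/12.92 if c ≤ 0.04045, else ((c+0.055)/1.055)^2.4
  R: 167/255 ≈ 0.654902 > 0.04045 → ((0.654902+0.055)/1.055)^2.4 ≈ 0.386429
  G: 159/255 ≈ 0.623529 > 0.04045 → ((0.623529+0.055)/1.055)^2.4 ≈ 0.346704
  B: 21/255 ≈ 0.082353 > 0.04045 → ((0.082353+0.055)/1.055)^2.4 ≈ 0.007499
R_lin = 0.386429, G_lin = 0.346704, B_lin = 0.007499
L = 0.2126×R + 0.7152×G + 0.0722×B
L = 0.2126×0.386429 + 0.7152×0.346704 + 0.0722×0.007499
L ≈ 0.330659


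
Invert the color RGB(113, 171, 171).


Invert: (255-R, 255-G, 255-B)
R: 255-113 = 142
G: 255-171 = 84
B: 255-171 = 84
= RGB(142, 84, 84)


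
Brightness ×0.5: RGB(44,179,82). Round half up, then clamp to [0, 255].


Multiply each channel by 0.5, round half up, clamp to [0, 255]
R: 44×0.5 = 22
G: 179×0.5 = 89.5 → round → 90
B: 82×0.5 = 41
= RGB(22, 90, 41)


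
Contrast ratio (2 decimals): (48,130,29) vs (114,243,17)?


Linearize each sRGB channel c=v/255: c/12.92 if c ≤ 0.04045 else ((c+0.055)/1.055)^2.4
L = 0.2126×R_lin + 0.7152×G_lin + 0.0722×B_lin
Color 1 (48,130,29):
  R=48: 48/255≈0.1882 > 0.04045 → ((0.1882+0.055)/1.055)^2.4 ≈ 0.02956
  G=130: 130/255≈0.5098 > 0.04045 → ((0.5098+0.055)/1.055)^2.4 ≈ 0.22323
  B=29: 29/255≈0.1137 > 0.04045 → ((0.1137+0.055)/1.055)^2.4 ≈ 0.01229
  L1 = 0.2126×0.02956 + 0.7152×0.22323 + 0.0722×0.01229 ≈ 0.16682
Color 2 (114,243,17):
  R=114: 114/255≈0.4471 > 0.04045 → ((0.4471+0.055)/1.055)^2.4 ≈ 0.16827
  G=243: 243/255≈0.9529 > 0.04045 → ((0.9529+0.055)/1.055)^2.4 ≈ 0.89627
  B=17: 17/255≈0.0667 > 0.04045 → ((0.0667+0.055)/1.055)^2.4 ≈ 0.00561
  L2 = 0.2126×0.16827 + 0.7152×0.89627 + 0.0722×0.00561 ≈ 0.67719
Lighter = 0.67719, Darker = 0.16682
Ratio = (L_lighter + 0.05) / (L_darker + 0.05)
Ratio = (0.67719 + 0.05) / (0.16682 + 0.05) = 0.72719 / 0.21682 ≈ 3.3538
Ratio ≈ 3.35:1


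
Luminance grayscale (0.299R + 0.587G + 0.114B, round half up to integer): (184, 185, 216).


Gray = 0.299×R + 0.587×G + 0.114×B
Gray = 0.299×184 + 0.587×185 + 0.114×216
Gray = 55.016 + 108.595 + 24.624
Gray = 188.235 → round half up → 188
Gray = 188


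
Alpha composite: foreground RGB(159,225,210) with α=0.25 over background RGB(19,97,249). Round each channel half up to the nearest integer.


C = α×F + (1-α)×B, with 1-α = 0.75
R: 0.25×159 + 0.75×19 = 39.75 + 14.25 = 54.00 → 54
G: 0.25×225 + 0.75×97 = 56.25 + 72.75 = 129.00 → 129
B: 0.25×210 + 0.75×249 = 52.50 + 186.75 = 239.25 → 239
= RGB(54, 129, 239)


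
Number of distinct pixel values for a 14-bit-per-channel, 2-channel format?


Total bits = 14 bits/channel × 2 channels = 28 bits
Distinct pixel values = 2^28
= 268,435,456 pixel values


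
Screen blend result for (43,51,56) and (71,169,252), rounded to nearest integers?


Screen: C = 255 - (255-A)×(255-B)/255, rounded to nearest integer
R: 255 - (255-43)×(255-71)/255 = 255 - 39008/255 ≈ 255 - 152.973 = 102.027 → 102
G: 255 - (255-51)×(255-169)/255 = 255 - 17544/255 ≈ 255 - 68.800 = 186.200 → 186
B: 255 - (255-56)×(255-252)/255 = 255 - 597/255 ≈ 255 - 2.341 = 252.659 → 253
= RGB(102, 186, 253)


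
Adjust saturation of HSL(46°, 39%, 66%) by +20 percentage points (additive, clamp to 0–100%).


Original S = 39%
Adjustment = +20 percentage points
New S = 39 + (20) = 59
Clamp to [0, 100] → 59
= HSL(46°, 59%, 66%)


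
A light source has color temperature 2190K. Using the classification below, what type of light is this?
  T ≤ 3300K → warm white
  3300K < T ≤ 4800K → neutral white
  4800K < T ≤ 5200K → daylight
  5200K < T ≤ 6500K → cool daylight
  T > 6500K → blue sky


Temperature: 2190K
2190K ≤ 3300K → warm white
Classification: warm white


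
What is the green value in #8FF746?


Color: #8FF746
R = 8F = 143
G = F7 = 247
B = 46 = 70
Green = 247


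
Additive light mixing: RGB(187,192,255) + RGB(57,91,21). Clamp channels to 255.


Additive: each channel = min(255, C₁+C₂)
R: 187+57 = 244 → 244
G: 192+91 = 283 → 255
B: 255+21 = 276 → 255
= RGB(244, 255, 255)


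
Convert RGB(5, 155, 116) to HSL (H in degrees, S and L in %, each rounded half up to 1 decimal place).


Normalize: R'=5/255≈0.0196, G'=155/255≈0.6078, B'=116/255≈0.4549
Max=155/255, Min=5/255, Δ=Max-Min=150/255
L = (Max+Min)/2 = (155+5)/510 = 160/510 = 0.31372… → L = 31.4%
L ≤ 0.5 → S = Δ/(Max+Min) = 150/(155+5) = 150/160 = 0.9375 → S = 93.8%
(the 1/255 factors cancel in S and H, so raw channel differences can be used)
Max is G' → H = 60 × ((B-R)/Δ + 2) = 60 × ((116-5)/150 + 2)
  111/150 + 2 = 0.74 + 2 = 2.74
  H = 60 × 2.74 = 164.4° → H = 164.4°
= HSL(164.4°, 93.8%, 31.4%)


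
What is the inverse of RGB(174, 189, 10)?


Invert: (255-R, 255-G, 255-B)
R: 255-174 = 81
G: 255-189 = 66
B: 255-10 = 245
= RGB(81, 66, 245)


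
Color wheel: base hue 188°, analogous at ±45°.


Base hue: 188°
Left analog: (188 - 45) mod 360 = 143°
Right analog: (188 + 45) mod 360 = 233°
Analogous hues = 143° and 233°


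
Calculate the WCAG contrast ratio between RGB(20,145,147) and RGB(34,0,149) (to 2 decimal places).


Linearize each sRGB channel c=v/255: c/12.92 if c ≤ 0.04045 else ((c+0.055)/1.055)^2.4
L = 0.2126×R_lin + 0.7152×G_lin + 0.0722×B_lin
Color 1 (20,145,147):
  R=20: 20/255≈0.0784 > 0.04045 → ((0.0784+0.055)/1.055)^2.4 ≈ 0.00700
  G=145: 145/255≈0.5686 > 0.04045 → ((0.5686+0.055)/1.055)^2.4 ≈ 0.28315
  B=147: 147/255≈0.5765 > 0.04045 → ((0.5765+0.055)/1.055)^2.4 ≈ 0.29177
  L1 = 0.2126×0.00700 + 0.7152×0.28315 + 0.0722×0.29177 ≈ 0.22506
Color 2 (34,0,149):
  R=34: 34/255≈0.1333 > 0.04045 → ((0.1333+0.055)/1.055)^2.4 ≈ 0.01600
  G=0: 0/255≈0.0000 ≤ 0.04045 → 0.0000/12.92 ≈ 0.00000
  B=149: 149/255≈0.5843 > 0.04045 → ((0.5843+0.055)/1.055)^2.4 ≈ 0.30054
  L2 = 0.2126×0.01600 + 0.7152×0.00000 + 0.0722×0.30054 ≈ 0.02510
Lighter = 0.22506, Darker = 0.02510
Ratio = (L_lighter + 0.05) / (L_darker + 0.05)
Ratio = (0.22506 + 0.05) / (0.02510 + 0.05) = 0.27506 / 0.07510 ≈ 3.6626
Ratio ≈ 3.66:1


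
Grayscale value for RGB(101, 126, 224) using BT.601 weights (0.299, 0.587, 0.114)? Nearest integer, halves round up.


Gray = 0.299×R + 0.587×G + 0.114×B
Gray = 0.299×101 + 0.587×126 + 0.114×224
Gray = 30.199 + 73.962 + 25.536
Gray = 129.697 → round half up → 130
Gray = 130


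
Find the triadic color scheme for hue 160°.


Triadic: equally spaced at 120° intervals
H1 = 160°
H2 = (160 + 120) mod 360 = 280°
H3 = (160 + 240) mod 360 = 40°
Triadic = 160°, 280°, 40°


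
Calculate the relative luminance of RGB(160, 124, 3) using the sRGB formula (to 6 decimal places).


Linearize each channel (sRGB transfer function): c = v/255; c_lin = c/12.92 if c ≤ 0.04045, else ((c+0.055)/1.055)^2.4
  R: 160/255 ≈ 0.627451 > 0.04045 → ((0.627451+0.055)/1.055)^2.4 ≈ 0.351533
  G: 124/255 ≈ 0.486275 > 0.04045 → ((0.486275+0.055)/1.055)^2.4 ≈ 0.201556
  B: 3/255 ≈ 0.011765 ≤ 0.04045 → 0.011765/12.92 ≈ 0.000911
R_lin = 0.351533, G_lin = 0.201556, B_lin = 0.000911
L = 0.2126×R + 0.7152×G + 0.0722×B
L = 0.2126×0.351533 + 0.7152×0.201556 + 0.0722×0.000911
L ≈ 0.218955


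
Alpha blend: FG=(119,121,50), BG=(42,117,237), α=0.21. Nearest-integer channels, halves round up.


C = α×F + (1-α)×B, with 1-α = 0.79
R: 0.21×119 + 0.79×42 = 24.99 + 33.18 = 58.17 → 58
G: 0.21×121 + 0.79×117 = 25.41 + 92.43 = 117.84 → 118
B: 0.21×50 + 0.79×237 = 10.50 + 187.23 = 197.73 → 198
= RGB(58, 118, 198)


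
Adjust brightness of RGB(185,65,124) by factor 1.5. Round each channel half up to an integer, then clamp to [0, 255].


Multiply each channel by 1.5, round half up, clamp to [0, 255]
R: 185×1.5 = 277.5 → round → 278 → clamp → 255
G: 65×1.5 = 97.5 → round → 98
B: 124×1.5 = 186
= RGB(255, 98, 186)


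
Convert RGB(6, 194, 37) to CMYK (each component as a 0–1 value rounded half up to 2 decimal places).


R'=6/255≈0.0235, G'=194/255≈0.7608, B'=37/255≈0.1451
K = 1 - max(R',G',B') = 1 - 194/255 = 61/255 = 0.23921… → 0.24
(1-R'-K)/(1-K) simplifies to (max-R)/max with max = 194:
C = (194-6)/194 = 188/194 = 0.96907… → 0.97
M = (194-194)/194 = 0/194 = 0 → 0.00
Y = (194-37)/194 = 157/194 = 0.80927… → 0.81
= CMYK(0.97, 0.00, 0.81, 0.24)


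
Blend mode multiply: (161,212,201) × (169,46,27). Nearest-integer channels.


Multiply: C = A×B/255, rounded to nearest integer
R: 161×169/255 = 27209/255 ≈ 106.702 → 107
G: 212×46/255 = 9752/255 ≈ 38.243 → 38
B: 201×27/255 = 5427/255 ≈ 21.282 → 21
= RGB(107, 38, 21)


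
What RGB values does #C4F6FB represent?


C4 → 196 (R)
F6 → 246 (G)
FB → 251 (B)
= RGB(196, 246, 251)


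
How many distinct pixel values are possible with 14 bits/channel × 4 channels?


Total bits = 14 bits/channel × 4 channels = 56 bits
Distinct pixel values = 2^56
= 72,057,594,037,927,936 pixel values


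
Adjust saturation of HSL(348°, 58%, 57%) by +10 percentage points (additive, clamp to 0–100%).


Original S = 58%
Adjustment = +10 percentage points
New S = 58 + (10) = 68
Clamp to [0, 100] → 68
= HSL(348°, 68%, 57%)


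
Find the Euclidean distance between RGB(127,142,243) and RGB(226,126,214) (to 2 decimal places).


d = √[(R₁-R₂)² + (G₁-G₂)² + (B₁-B₂)²]
d = √[(127-226)² + (142-126)² + (243-214)²]
d = √[9801 + 256 + 841]
d = √10898
d ≈ 104.39


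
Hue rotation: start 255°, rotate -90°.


New hue = (H + rotation) mod 360
New hue = (255 -90) mod 360
= 165 mod 360
= 165°


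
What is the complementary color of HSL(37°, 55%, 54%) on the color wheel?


Complement = opposite side of color wheel = hue + 180°
H' = (37 + 180) mod 360 = 217°
S and L unchanged.
= HSL(217°, 55%, 54%)


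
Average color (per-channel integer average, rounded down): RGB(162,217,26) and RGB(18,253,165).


Midpoint: each channel = ⌊(C₁+C₂)/2⌋
R: ⌊(162+18)/2⌋ = 90
G: ⌊(217+253)/2⌋ = 235
B: ⌊(26+165)/2⌋ = 95
= RGB(90, 235, 95)


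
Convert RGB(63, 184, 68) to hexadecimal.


R = 63 → 3F (hex)
G = 184 → B8 (hex)
B = 68 → 44 (hex)
Hex = #3FB844


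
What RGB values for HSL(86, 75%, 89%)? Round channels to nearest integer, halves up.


H=86°, S=0.75, L=0.89
C = (1-|2L-1|)×S = (1-|0.78|)×0.75 = 0.165
H' = H/60 = 86/60 ≈ 1.4333; X = C×(1-|H' mod 2 - 1|) = 0.0935
m = L - C/2 = 0.89 - 0.0825 = 0.8075
Sector ⌊H'⌋ = 1 → (R',G',B') = (0.0935, 0.165, 0.0)
RGB = ((R'+m)×255, (G'+m)×255, (B'+m)×255) = (229.755, 247.9875, 205.9125)
Round half up → RGB(230, 248, 206)


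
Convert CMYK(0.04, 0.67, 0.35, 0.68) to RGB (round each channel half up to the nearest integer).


R = 255 × (1-C) × (1-K) = 255 × 0.96 × 0.32 = 78.336 → 78
G = 255 × (1-M) × (1-K) = 255 × 0.33 × 0.32 = 26.928 → 27
B = 255 × (1-Y) × (1-K) = 255 × 0.65 × 0.32 = 53.04 → 53
= RGB(78, 27, 53)


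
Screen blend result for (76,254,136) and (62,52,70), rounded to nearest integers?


Screen: C = 255 - (255-A)×(255-B)/255, rounded to nearest integer
R: 255 - (255-76)×(255-62)/255 = 255 - 34547/255 ≈ 255 - 135.478 = 119.522 → 120
G: 255 - (255-254)×(255-52)/255 = 255 - 203/255 ≈ 255 - 0.796 = 254.204 → 254
B: 255 - (255-136)×(255-70)/255 = 255 - 22015/255 ≈ 255 - 86.333 = 168.667 → 169
= RGB(120, 254, 169)


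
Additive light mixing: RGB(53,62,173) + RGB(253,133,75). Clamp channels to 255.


Additive: each channel = min(255, C₁+C₂)
R: 53+253 = 306 → 255
G: 62+133 = 195 → 195
B: 173+75 = 248 → 248
= RGB(255, 195, 248)


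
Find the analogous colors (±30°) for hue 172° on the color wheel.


Base hue: 172°
Left analog: (172 - 30) mod 360 = 142°
Right analog: (172 + 30) mod 360 = 202°
Analogous hues = 142° and 202°


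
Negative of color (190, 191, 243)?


Invert: (255-R, 255-G, 255-B)
R: 255-190 = 65
G: 255-191 = 64
B: 255-243 = 12
= RGB(65, 64, 12)


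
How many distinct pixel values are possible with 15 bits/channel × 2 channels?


Total bits = 15 bits/channel × 2 channels = 30 bits
Distinct pixel values = 2^30
= 1,073,741,824 pixel values


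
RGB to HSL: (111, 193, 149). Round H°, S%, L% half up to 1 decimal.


Normalize: R'=111/255≈0.4353, G'=193/255≈0.7569, B'=149/255≈0.5843
Max=193/255, Min=111/255, Δ=Max-Min=82/255
L = (Max+Min)/2 = (193+111)/510 = 304/510 = 0.59607… → L = 59.6%
L > 0.5 → S = Δ/(2-Max-Min) = 82/(510-193-111) = 82/206 = 0.39805… → S = 39.8%
(the 1/255 factors cancel in S and H, so raw channel differences can be used)
Max is G' → H = 60 × ((B-R)/Δ + 2) = 60 × ((149-111)/82 + 2)
  38/82 + 2 = 0.4634… + 2 = 2.4634…
  H = 60 × 2.4634… = 147.804…° → H = 147.8°
= HSL(147.8°, 39.8%, 59.6%)


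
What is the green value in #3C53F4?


Color: #3C53F4
R = 3C = 60
G = 53 = 83
B = F4 = 244
Green = 83


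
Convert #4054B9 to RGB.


40 → 64 (R)
54 → 84 (G)
B9 → 185 (B)
= RGB(64, 84, 185)


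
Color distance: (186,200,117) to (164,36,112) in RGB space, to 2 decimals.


d = √[(R₁-R₂)² + (G₁-G₂)² + (B₁-B₂)²]
d = √[(186-164)² + (200-36)² + (117-112)²]
d = √[484 + 26896 + 25]
d = √27405
d ≈ 165.54


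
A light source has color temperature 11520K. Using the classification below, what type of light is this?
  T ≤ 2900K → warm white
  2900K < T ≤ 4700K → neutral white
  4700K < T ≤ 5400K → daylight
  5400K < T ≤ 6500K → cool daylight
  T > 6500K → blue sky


Temperature: 11520K
11520K > 6500K → blue sky
Classification: blue sky


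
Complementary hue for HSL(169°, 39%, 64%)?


Complement = opposite side of color wheel = hue + 180°
H' = (169 + 180) mod 360 = 349°
S and L unchanged.
= HSL(349°, 39%, 64%)


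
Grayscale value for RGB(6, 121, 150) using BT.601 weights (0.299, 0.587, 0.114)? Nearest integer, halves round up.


Gray = 0.299×R + 0.587×G + 0.114×B
Gray = 0.299×6 + 0.587×121 + 0.114×150
Gray = 1.794 + 71.027 + 17.100
Gray = 89.921 → round half up → 90
Gray = 90


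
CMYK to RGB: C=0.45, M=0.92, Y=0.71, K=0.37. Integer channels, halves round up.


R = 255 × (1-C) × (1-K) = 255 × 0.55 × 0.63 = 88.3575 → 88
G = 255 × (1-M) × (1-K) = 255 × 0.08 × 0.63 = 12.852 → 13
B = 255 × (1-Y) × (1-K) = 255 × 0.29 × 0.63 = 46.5885 → 47
= RGB(88, 13, 47)
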